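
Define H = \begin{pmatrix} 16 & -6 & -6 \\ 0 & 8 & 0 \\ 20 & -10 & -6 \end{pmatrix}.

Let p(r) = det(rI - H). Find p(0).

p(0) = det(0·I − H) = det(−H) = (−1)^3·det(H).
det(H) = 192, so p(0) = -192.

-192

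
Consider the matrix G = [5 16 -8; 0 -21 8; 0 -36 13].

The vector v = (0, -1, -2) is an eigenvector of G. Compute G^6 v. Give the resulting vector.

First find the eigenvalue: Gv = (0, 5, 10) = -5·(0, -1, -2), so λ = -5.
Then G^6 v = λ^6·v = (-5)^6·(0, -1, -2) = 15625·(0, -1, -2) = (0, -15625, -31250).

(0, -15625, -31250)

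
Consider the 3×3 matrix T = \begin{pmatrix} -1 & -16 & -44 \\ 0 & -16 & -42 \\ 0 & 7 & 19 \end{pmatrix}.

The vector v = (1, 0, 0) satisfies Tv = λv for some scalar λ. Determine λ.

-1

Compute Tv: T·(1, 0, 0) = (-1, 0, 0).
Since Tv = λv, compare component 1: -1 = λ·1, so λ = -1.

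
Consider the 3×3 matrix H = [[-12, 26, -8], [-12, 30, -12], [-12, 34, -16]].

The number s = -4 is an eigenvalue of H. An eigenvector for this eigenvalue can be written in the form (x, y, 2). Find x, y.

-2, 0

We need (H + 4I)v = 0.
H + 4I = [[-8, 26, -8], [-12, 34, -12], [-12, 34, -12]].
Row 1: (-8)·x + (26)·y + (-8)·2 = 0
Row 2: (-12)·x + (34)·y + (-12)·2 = 0
Row 3: (-12)·x + (34)·y + (-12)·2 = 0
Solving gives x = -2, y = 0.
Check: H·(-2, 0, 2) = (8, 0, -8) = -4·(-2, 0, 2).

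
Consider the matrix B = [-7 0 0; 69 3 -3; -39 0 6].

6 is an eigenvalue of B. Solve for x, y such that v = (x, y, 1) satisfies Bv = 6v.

0, -1

We need (B - 6I)v = 0.
B - 6I = [[-13, 0, 0], [69, -3, -3], [-39, 0, 0]].
Row 1: (-13)·x + (0)·y + (0)·1 = 0
Row 2: (69)·x + (-3)·y + (-3)·1 = 0
Row 3: (-39)·x + (0)·y + (0)·1 = 0
Solving gives x = 0, y = -1.
Check: B·(0, -1, 1) = (0, -6, 6) = 6·(0, -1, 1).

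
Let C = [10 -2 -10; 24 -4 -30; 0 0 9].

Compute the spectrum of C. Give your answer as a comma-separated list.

Set up det(μI - C) = 0.
Expanding the 3×3 determinant: p(μ) = μ^3 - 15μ^2 + 62μ - 72.
Rational-root test: μ = 4 gives p(4) = 0.
Factor out (μ - 4): p(μ) = (μ - 4)·(μ^2 - 11μ + 18).
The quadratic factors as (μ - 2)·(μ - 9).
Eigenvalues: 2, 4, 9.

2, 4, 9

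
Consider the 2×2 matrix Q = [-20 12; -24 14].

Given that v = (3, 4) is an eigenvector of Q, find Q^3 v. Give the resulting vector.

First find the eigenvalue: Qv = (-12, -16) = -4·(3, 4), so λ = -4.
Then Q^3 v = λ^3·v = (-4)^3·(3, 4) = -64·(3, 4) = (-192, -256).

(-192, -256)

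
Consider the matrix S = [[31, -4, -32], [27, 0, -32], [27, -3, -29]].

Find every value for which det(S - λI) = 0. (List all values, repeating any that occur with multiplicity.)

-5, 3, 4

Compute the characteristic polynomial p(r) = det(rI - S).
Expanding the 3×3 determinant: p(r) = r^3 - 2r^2 - 23r + 60.
Try r = 3: p(3) = 0, so 3 is a root.
Dividing by (r - 3) leaves r^2 + r - 20.
The quadratic factors as (r + 5)·(r - 4).
Eigenvalues: -5, 3, 4.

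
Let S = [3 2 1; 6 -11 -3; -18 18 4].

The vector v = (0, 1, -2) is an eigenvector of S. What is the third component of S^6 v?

First find the eigenvalue: Sv = (0, -5, 10) = -5·(0, 1, -2), so λ = -5.
Then S^6 v = λ^6·v = (-5)^6·(0, 1, -2) = 15625·(0, 1, -2) = (0, 15625, -31250).

-31250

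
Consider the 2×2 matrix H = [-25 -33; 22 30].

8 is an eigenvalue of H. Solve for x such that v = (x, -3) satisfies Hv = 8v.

We need (H - 8I)v = 0.
H - 8I = [[-33, -33], [22, 22]].
Row 1: (-33)·x + (-33)·-3 = 0
Row 2: (22)·x + (22)·-3 = 0
Solving gives x = 3.
Check: H·(3, -3) = (24, -24) = 8·(3, -3).

3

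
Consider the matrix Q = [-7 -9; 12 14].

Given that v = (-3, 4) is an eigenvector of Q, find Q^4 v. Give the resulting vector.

First find the eigenvalue: Qv = (-15, 20) = 5·(-3, 4), so λ = 5.
Then Q^4 v = λ^4·v = 5^4·(-3, 4) = 625·(-3, 4) = (-1875, 2500).

(-1875, 2500)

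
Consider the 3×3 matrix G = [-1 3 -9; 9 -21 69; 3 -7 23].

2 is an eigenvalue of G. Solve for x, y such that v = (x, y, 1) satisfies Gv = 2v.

We need (G - 2I)v = 0.
G - 2I = [[-3, 3, -9], [9, -23, 69], [3, -7, 21]].
Row 1: (-3)·x + (3)·y + (-9)·1 = 0
Row 2: (9)·x + (-23)·y + (69)·1 = 0
Row 3: (3)·x + (-7)·y + (21)·1 = 0
Solving gives x = 0, y = 3.
Check: G·(0, 3, 1) = (0, 6, 2) = 2·(0, 3, 1).

0, 3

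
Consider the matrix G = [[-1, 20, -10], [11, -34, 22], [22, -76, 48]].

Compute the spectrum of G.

Compute the characteristic polynomial p(μ) = det(μI - G).
Expanding along the first row, p(μ) = μ^3 - 13μ^2 + 26μ + 40.
Since p(-1) = 0, μ = -1 is a root.
Dividing by (μ + 1) leaves μ^2 - 14μ + 40.
The quadratic factors as (μ - 4)·(μ - 10).
Eigenvalues: -1, 4, 10.

-1, 4, 10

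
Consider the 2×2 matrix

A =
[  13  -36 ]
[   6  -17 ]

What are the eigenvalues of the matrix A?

det(A - λI) = (13 - λ)(-17 - λ) - (-36)·(6) = λ^2 + 4λ - 5.
This factors as (λ + 5)·(λ - 1) = 0.
Eigenvalues: -5, 1.

-5, 1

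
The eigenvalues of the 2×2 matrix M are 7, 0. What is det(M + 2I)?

18

If M has eigenvalues 7, 0, then M + 2I has eigenvalues 9, 2.
det(M + 2I) = (9) · (2) = 18.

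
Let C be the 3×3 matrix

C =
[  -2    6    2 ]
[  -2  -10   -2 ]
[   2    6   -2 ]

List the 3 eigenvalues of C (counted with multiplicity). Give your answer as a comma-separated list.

Set up det(sI - C) = 0.
Cofactor expansion gives p(s) = s^3 + 14s^2 + 64s + 96.
Since p(-6) = 0, s = -6 is a root.
Dividing by (s + 6) leaves s^2 + 8s + 16.
The quadratic factor is (s + 4)^2.
Eigenvalues: -6, -4, -4.

-6, -4, -4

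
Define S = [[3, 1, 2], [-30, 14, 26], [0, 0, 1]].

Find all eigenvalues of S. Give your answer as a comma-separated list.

The characteristic polynomial is p(s) = det(sI - S).
Expanding along the first row, p(s) = s^3 - 18s^2 + 89s - 72.
Try s = 1: p(1) = 0, so 1 is a root.
Factor out (s - 1): p(s) = (s - 1)·(s^2 - 17s + 72).
The quadratic factors as (s - 8)·(s - 9).
Eigenvalues: 1, 8, 9.

1, 8, 9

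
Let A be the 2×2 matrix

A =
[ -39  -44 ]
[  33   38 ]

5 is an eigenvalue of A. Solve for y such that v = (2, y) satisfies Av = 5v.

-2

We need (A - 5I)v = 0.
A - 5I = [[-44, -44], [33, 33]].
Row 1: (-44)·2 + (-44)·y = 0
Row 2: (33)·2 + (33)·y = 0
Solving gives y = -2.
Check: A·(2, -2) = (10, -10) = 5·(2, -2).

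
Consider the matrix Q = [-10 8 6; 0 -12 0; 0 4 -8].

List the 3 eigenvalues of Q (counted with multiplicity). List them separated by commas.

-12, -10, -8

Set up det(λI - Q) = 0.
Expanding the 3×3 determinant: p(λ) = λ^3 + 30λ^2 + 296λ + 960.
Try λ = -8: p(-8) = 0, so -8 is a root.
Dividing by (λ + 8) leaves λ^2 + 22λ + 120.
The quadratic factors as (λ + 12)·(λ + 10).
Eigenvalues: -12, -10, -8.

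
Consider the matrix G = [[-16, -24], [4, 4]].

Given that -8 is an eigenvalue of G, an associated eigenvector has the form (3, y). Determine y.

-1

We need (G + 8I)v = 0.
G + 8I = [[-8, -24], [4, 12]].
Row 1: (-8)·3 + (-24)·y = 0
Row 2: (4)·3 + (12)·y = 0
Solving gives y = -1.
Check: G·(3, -1) = (-24, 8) = -8·(3, -1).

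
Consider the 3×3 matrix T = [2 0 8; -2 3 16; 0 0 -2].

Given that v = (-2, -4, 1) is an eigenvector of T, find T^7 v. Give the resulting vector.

(256, 512, -128)

First find the eigenvalue: Tv = (4, 8, -2) = -2·(-2, -4, 1), so λ = -2.
Then T^7 v = λ^7·v = (-2)^7·(-2, -4, 1) = -128·(-2, -4, 1) = (256, 512, -128).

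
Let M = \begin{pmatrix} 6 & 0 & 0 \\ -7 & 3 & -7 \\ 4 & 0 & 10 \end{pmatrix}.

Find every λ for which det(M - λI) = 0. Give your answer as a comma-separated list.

Set up det(λI - M) = 0.
Expanding the 3×3 determinant: p(λ) = λ^3 - 19λ^2 + 108λ - 180.
Try λ = 3: p(3) = 0, so 3 is a root.
Factor out (λ - 3): p(λ) = (λ - 3)·(λ^2 - 16λ + 60).
The quadratic factors as (λ - 6)·(λ - 10).
Eigenvalues: 3, 6, 10.

3, 6, 10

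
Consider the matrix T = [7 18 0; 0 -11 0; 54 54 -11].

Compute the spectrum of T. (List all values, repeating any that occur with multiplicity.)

-11, -11, 7

Compute the characteristic polynomial p(r) = det(rI - T).
Expanding the 3×3 determinant: p(r) = r^3 + 15r^2 - 33r - 847.
Rational-root test: r = 7 gives p(7) = 0.
Factor out (r - 7): p(r) = (r - 7)·(r^2 + 22r + 121).
The quadratic factor is (r + 11)^2.
Eigenvalues: -11, -11, 7.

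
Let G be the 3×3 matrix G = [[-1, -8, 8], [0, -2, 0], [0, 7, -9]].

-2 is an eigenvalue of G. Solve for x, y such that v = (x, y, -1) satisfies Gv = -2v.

We need (G + 2I)v = 0.
G + 2I = [[1, -8, 8], [0, 0, 0], [0, 7, -7]].
Row 1: (1)·x + (-8)·y + (8)·-1 = 0
Row 2: (0)·x + (0)·y + (0)·-1 = 0
Row 3: (0)·x + (7)·y + (-7)·-1 = 0
Solving gives x = 0, y = -1.
Check: G·(0, -1, -1) = (0, 2, 2) = -2·(0, -1, -1).

0, -1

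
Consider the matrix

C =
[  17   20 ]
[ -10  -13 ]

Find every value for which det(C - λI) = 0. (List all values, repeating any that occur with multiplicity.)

det(C - lambda·I) = (17 - lambda)(-13 - lambda) - (20)·(-10) = lambda^2 - 4·lambda - 21.
This factors as (lambda + 3)·(lambda - 7) = 0.
Eigenvalues: -3, 7.

-3, 7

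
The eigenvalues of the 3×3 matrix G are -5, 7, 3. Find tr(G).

5

trace(G) is the sum of the eigenvalues: (-5) + (7) + (3) = 5.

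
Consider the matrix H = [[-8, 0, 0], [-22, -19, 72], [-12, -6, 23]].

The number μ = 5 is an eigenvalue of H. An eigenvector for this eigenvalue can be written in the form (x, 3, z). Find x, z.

We need (H - 5I)v = 0.
H - 5I = [[-13, 0, 0], [-22, -24, 72], [-12, -6, 18]].
Row 1: (-13)·x + (0)·3 + (0)·z = 0
Row 2: (-22)·x + (-24)·3 + (72)·z = 0
Row 3: (-12)·x + (-6)·3 + (18)·z = 0
Solving gives x = 0, z = 1.
Check: H·(0, 3, 1) = (0, 15, 5) = 5·(0, 3, 1).

0, 1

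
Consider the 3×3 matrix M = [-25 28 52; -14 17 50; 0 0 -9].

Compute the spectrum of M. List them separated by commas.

Compute the characteristic polynomial p(λ) = det(λI - M).
Expanding along the first row, p(λ) = λ^3 + 17λ^2 + 39λ - 297.
Since p(3) = 0, λ = 3 is a root.
Dividing by (λ - 3) leaves λ^2 + 20λ + 99.
The quadratic factors as (λ + 11)·(λ + 9).
Eigenvalues: -11, -9, 3.

-11, -9, 3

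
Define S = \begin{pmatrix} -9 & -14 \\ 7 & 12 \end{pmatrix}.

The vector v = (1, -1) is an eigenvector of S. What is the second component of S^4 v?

First find the eigenvalue: Sv = (5, -5) = 5·(1, -1), so λ = 5.
Then S^4 v = λ^4·v = 5^4·(1, -1) = 625·(1, -1) = (625, -625).

-625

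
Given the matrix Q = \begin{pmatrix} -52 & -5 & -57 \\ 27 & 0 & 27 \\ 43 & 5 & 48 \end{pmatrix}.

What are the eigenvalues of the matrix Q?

The characteristic polynomial is p(λ) = det(λI - Q).
Expanding the 3×3 determinant: p(λ) = λ^3 + 4λ^2 - 45λ.
Since p(0) = 0, λ = 0 is a root.
Dividing by λ leaves λ^2 + 4λ - 45.
The quadratic factors as (λ + 9)·(λ - 5).
Eigenvalues: -9, 0, 5.

-9, 0, 5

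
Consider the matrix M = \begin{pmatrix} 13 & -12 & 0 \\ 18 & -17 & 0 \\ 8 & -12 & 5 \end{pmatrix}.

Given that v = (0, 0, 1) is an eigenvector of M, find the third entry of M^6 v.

15625

First find the eigenvalue: Mv = (0, 0, 5) = 5·(0, 0, 1), so λ = 5.
Then M^6 v = λ^6·v = 5^6·(0, 0, 1) = 15625·(0, 0, 1) = (0, 0, 15625).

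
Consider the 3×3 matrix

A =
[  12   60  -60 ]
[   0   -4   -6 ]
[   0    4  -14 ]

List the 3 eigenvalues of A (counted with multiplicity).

Compute the characteristic polynomial p(r) = det(rI - A).
Expanding the 3×3 determinant: p(r) = r^3 + 6r^2 - 136r - 960.
Try r = -8: p(-8) = 0, so -8 is a root.
Dividing by (r + 8) leaves r^2 - 2r - 120.
The quadratic factors as (r + 10)·(r - 12).
Eigenvalues: -10, -8, 12.

-10, -8, 12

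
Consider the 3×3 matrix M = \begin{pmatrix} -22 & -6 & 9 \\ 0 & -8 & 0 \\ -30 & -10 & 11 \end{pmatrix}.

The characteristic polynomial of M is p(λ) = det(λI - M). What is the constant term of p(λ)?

224

p(λ) = λ^3 + 19λ^2 + 116λ + 224.
The constant term is 224.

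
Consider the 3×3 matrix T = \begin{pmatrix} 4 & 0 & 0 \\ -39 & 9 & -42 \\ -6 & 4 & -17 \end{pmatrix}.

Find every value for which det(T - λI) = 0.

Set up det(tI - T) = 0.
Expanding along the first row, p(t) = t^3 + 4t^2 - 17t - 60.
Rational-root test: t = 4 gives p(4) = 0.
Dividing by (t - 4) leaves t^2 + 8t + 15.
The quadratic factors as (t + 5)·(t + 3).
Eigenvalues: -5, -3, 4.

-5, -3, 4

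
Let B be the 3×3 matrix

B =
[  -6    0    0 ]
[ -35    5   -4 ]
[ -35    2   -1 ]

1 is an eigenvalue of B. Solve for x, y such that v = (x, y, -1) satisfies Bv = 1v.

0, -1

We need (B - 1I)v = 0.
B - 1I = [[-7, 0, 0], [-35, 4, -4], [-35, 2, -2]].
Row 1: (-7)·x + (0)·y + (0)·-1 = 0
Row 2: (-35)·x + (4)·y + (-4)·-1 = 0
Row 3: (-35)·x + (2)·y + (-2)·-1 = 0
Solving gives x = 0, y = -1.
Check: B·(0, -1, -1) = (0, -1, -1) = 1·(0, -1, -1).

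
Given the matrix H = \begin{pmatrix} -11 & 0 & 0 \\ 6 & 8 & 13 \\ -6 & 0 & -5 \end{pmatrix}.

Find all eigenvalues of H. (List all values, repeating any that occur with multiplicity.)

Compute the characteristic polynomial p(μ) = det(μI - H).
Expanding the 3×3 determinant: p(μ) = μ^3 + 8μ^2 - 73μ - 440.
Try μ = -11: p(-11) = 0, so -11 is a root.
Factor out (μ + 11): p(μ) = (μ + 11)·(μ^2 - 3μ - 40).
The quadratic factors as (μ + 5)·(μ - 8).
Eigenvalues: -11, -5, 8.

-11, -5, 8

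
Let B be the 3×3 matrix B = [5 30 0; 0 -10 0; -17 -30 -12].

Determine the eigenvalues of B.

Compute the characteristic polynomial p(r) = det(rI - B).
Expanding along the first row, p(r) = r^3 + 17r^2 + 10r - 600.
Since p(-10) = 0, r = -10 is a root.
Dividing by (r + 10) leaves r^2 + 7r - 60.
The quadratic factors as (r + 12)·(r - 5).
Eigenvalues: -12, -10, 5.

-12, -10, 5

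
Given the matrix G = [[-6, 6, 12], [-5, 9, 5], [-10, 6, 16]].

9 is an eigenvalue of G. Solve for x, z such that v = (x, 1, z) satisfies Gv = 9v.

2, 2

We need (G - 9I)v = 0.
G - 9I = [[-15, 6, 12], [-5, 0, 5], [-10, 6, 7]].
Row 1: (-15)·x + (6)·1 + (12)·z = 0
Row 2: (-5)·x + (0)·1 + (5)·z = 0
Row 3: (-10)·x + (6)·1 + (7)·z = 0
Solving gives x = 2, z = 2.
Check: G·(2, 1, 2) = (18, 9, 18) = 9·(2, 1, 2).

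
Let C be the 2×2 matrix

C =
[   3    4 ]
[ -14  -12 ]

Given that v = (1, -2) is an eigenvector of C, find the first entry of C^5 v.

-3125

First find the eigenvalue: Cv = (-5, 10) = -5·(1, -2), so λ = -5.
Then C^5 v = λ^5·v = (-5)^5·(1, -2) = -3125·(1, -2) = (-3125, 6250).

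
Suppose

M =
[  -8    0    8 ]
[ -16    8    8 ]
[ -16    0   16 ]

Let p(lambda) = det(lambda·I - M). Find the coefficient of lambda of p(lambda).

64

p(lambda) = lambda^3 - 16·lambda^2 + 64·lambda.
The coefficient of lambda is 64.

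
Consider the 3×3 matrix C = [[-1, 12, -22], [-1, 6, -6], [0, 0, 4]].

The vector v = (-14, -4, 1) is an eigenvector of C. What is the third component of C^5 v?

1024

First find the eigenvalue: Cv = (-56, -16, 4) = 4·(-14, -4, 1), so λ = 4.
Then C^5 v = λ^5·v = 4^5·(-14, -4, 1) = 1024·(-14, -4, 1) = (-14336, -4096, 1024).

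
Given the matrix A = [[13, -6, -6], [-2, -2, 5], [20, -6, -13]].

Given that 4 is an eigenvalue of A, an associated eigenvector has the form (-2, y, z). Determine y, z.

-1, -2

We need (A - 4I)v = 0.
A - 4I = [[9, -6, -6], [-2, -6, 5], [20, -6, -17]].
Row 1: (9)·-2 + (-6)·y + (-6)·z = 0
Row 2: (-2)·-2 + (-6)·y + (5)·z = 0
Row 3: (20)·-2 + (-6)·y + (-17)·z = 0
Solving gives y = -1, z = -2.
Check: A·(-2, -1, -2) = (-8, -4, -8) = 4·(-2, -1, -2).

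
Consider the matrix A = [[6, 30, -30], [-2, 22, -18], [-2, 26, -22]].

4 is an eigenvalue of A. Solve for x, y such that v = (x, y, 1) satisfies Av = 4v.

We need (A - 4I)v = 0.
A - 4I = [[2, 30, -30], [-2, 18, -18], [-2, 26, -26]].
Row 1: (2)·x + (30)·y + (-30)·1 = 0
Row 2: (-2)·x + (18)·y + (-18)·1 = 0
Row 3: (-2)·x + (26)·y + (-26)·1 = 0
Solving gives x = 0, y = 1.
Check: A·(0, 1, 1) = (0, 4, 4) = 4·(0, 1, 1).

0, 1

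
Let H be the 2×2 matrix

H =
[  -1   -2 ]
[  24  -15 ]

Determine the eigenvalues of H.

det(H - tI) = (-1 - t)(-15 - t) - (-2)·(24) = t^2 + 16t + 63.
This factors as (t + 9)·(t + 7) = 0.
Eigenvalues: -9, -7.

-9, -7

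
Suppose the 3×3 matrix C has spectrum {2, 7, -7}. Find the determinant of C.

-98

det(C) is the product of the eigenvalues: (2) · (7) · (-7) = -98.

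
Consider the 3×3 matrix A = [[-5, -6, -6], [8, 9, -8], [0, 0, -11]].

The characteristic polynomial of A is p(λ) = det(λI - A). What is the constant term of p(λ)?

33

p(λ) = λ^3 + 7λ^2 - 41λ + 33.
The constant term is 33.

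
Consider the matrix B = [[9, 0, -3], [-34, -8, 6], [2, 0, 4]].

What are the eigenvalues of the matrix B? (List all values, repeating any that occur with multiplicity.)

-8, 6, 7

The characteristic polynomial is p(λ) = det(λI - B).
Expanding along the first row, p(λ) = λ^3 - 5λ^2 - 62λ + 336.
Since p(6) = 0, λ = 6 is a root.
Dividing by (λ - 6) leaves λ^2 + λ - 56.
The quadratic factors as (λ + 8)·(λ - 7).
Eigenvalues: -8, 6, 7.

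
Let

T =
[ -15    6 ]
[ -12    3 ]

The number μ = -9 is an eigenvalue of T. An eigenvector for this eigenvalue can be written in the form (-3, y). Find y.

-3

We need (T + 9I)v = 0.
T + 9I = [[-6, 6], [-12, 12]].
Row 1: (-6)·-3 + (6)·y = 0
Row 2: (-12)·-3 + (12)·y = 0
Solving gives y = -3.
Check: T·(-3, -3) = (27, 27) = -9·(-3, -3).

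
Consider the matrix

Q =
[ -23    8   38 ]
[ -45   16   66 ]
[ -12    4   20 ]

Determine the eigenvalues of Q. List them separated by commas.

1, 4, 8

The characteristic polynomial is p(t) = det(tI - Q).
Expanding the 3×3 determinant: p(t) = t^3 - 13t^2 + 44t - 32.
Try t = 1: p(1) = 0, so 1 is a root.
Dividing by (t - 1) leaves t^2 - 12t + 32.
The quadratic factors as (t - 4)·(t - 8).
Eigenvalues: 1, 4, 8.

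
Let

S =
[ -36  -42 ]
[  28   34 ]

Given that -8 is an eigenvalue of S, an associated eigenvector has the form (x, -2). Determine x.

We need (S + 8I)v = 0.
S + 8I = [[-28, -42], [28, 42]].
Row 1: (-28)·x + (-42)·-2 = 0
Row 2: (28)·x + (42)·-2 = 0
Solving gives x = 3.
Check: S·(3, -2) = (-24, 16) = -8·(3, -2).

3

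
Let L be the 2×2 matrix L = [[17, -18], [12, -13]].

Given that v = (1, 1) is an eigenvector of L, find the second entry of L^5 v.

-1

First find the eigenvalue: Lv = (-1, -1) = -1·(1, 1), so λ = -1.
Then L^5 v = λ^5·v = (-1)^5·(1, 1) = -1·(1, 1) = (-1, -1).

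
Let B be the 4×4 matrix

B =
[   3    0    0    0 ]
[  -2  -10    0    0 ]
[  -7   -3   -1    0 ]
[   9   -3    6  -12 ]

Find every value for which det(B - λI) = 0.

B is lower triangular, so its eigenvalues are the diagonal entries.
Diagonal: 3, -10, -1, -12.

-12, -10, -1, 3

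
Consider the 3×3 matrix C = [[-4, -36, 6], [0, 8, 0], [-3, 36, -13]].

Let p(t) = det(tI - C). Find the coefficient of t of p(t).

p(t) = t^3 + 9t^2 - 66t - 560.
The coefficient of t is -66.

-66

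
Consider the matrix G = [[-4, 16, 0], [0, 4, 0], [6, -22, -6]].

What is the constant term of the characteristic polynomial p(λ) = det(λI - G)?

-96

p(0) = det(0·I − G) = det(−G) = (−1)^3·det(G).
det(G) = 96, so p(0) = -96.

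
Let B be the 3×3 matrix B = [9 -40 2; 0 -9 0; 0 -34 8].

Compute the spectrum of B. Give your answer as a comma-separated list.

-9, 8, 9

Set up det(λI - B) = 0.
Expanding along the first row, p(λ) = λ^3 - 8λ^2 - 81λ + 648.
Rational-root test: λ = -9 gives p(-9) = 0.
Dividing by (λ + 9) leaves λ^2 - 17λ + 72.
The quadratic factors as (λ - 8)·(λ - 9).
Eigenvalues: -9, 8, 9.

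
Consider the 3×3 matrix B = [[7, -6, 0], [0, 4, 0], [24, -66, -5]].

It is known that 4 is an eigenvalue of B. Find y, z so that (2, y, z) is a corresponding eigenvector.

1, -2

We need (B - 4I)v = 0.
B - 4I = [[3, -6, 0], [0, 0, 0], [24, -66, -9]].
Row 1: (3)·2 + (-6)·y + (0)·z = 0
Row 2: (0)·2 + (0)·y + (0)·z = 0
Row 3: (24)·2 + (-66)·y + (-9)·z = 0
Solving gives y = 1, z = -2.
Check: B·(2, 1, -2) = (8, 4, -8) = 4·(2, 1, -2).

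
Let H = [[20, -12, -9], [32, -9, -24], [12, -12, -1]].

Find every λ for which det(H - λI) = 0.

-1, 3, 8

The characteristic polynomial is p(lambda) = det(lambda·I - H).
Expanding along the first row, p(lambda) = lambda^3 - 10·lambda^2 + 13·lambda + 24.
Since p(-1) = 0, lambda = -1 is a root.
Dividing by (lambda + 1) leaves lambda^2 - 11·lambda + 24.
The quadratic factors as (lambda - 3)·(lambda - 8).
Eigenvalues: -1, 3, 8.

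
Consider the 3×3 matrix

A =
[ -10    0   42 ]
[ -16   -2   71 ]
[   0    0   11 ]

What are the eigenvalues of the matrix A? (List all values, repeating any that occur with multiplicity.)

Set up det(λI - A) = 0.
Expanding the 3×3 determinant: p(λ) = λ^3 + λ^2 - 112λ - 220.
Try λ = 11: p(11) = 0, so 11 is a root.
Dividing by (λ - 11) leaves λ^2 + 12λ + 20.
The quadratic factors as (λ + 10)·(λ + 2).
Eigenvalues: -10, -2, 11.

-10, -2, 11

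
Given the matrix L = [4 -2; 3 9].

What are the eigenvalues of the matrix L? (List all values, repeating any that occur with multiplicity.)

det(L - λI) = (4 - λ)(9 - λ) - (-2)·(3) = λ^2 - 13λ + 42.
This factors as (λ - 6)·(λ - 7) = 0.
Eigenvalues: 6, 7.

6, 7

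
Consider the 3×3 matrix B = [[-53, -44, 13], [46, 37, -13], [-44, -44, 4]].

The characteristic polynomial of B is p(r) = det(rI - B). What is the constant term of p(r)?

p(r) = r^3 + 12r^2 - r - 252.
The constant term is -252.

-252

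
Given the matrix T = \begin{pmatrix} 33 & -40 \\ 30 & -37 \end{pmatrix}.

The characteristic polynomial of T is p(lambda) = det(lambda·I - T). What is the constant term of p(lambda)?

-21

p(lambda) = lambda^2 + 4·lambda - 21.
The constant term is -21.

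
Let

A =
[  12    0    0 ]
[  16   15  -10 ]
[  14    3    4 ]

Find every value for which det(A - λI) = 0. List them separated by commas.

Compute the characteristic polynomial p(s) = det(sI - A).
Expanding along the first row, p(s) = s^3 - 31s^2 + 318s - 1080.
Try s = 10: p(10) = 0, so 10 is a root.
Dividing by (s - 10) leaves s^2 - 21s + 108.
The quadratic factors as (s - 9)·(s - 12).
Eigenvalues: 9, 10, 12.

9, 10, 12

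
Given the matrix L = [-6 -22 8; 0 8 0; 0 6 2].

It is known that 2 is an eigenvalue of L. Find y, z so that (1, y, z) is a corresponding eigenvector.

We need (L - 2I)v = 0.
L - 2I = [[-8, -22, 8], [0, 6, 0], [0, 6, 0]].
Row 1: (-8)·1 + (-22)·y + (8)·z = 0
Row 2: (0)·1 + (6)·y + (0)·z = 0
Row 3: (0)·1 + (6)·y + (0)·z = 0
Solving gives y = 0, z = 1.
Check: L·(1, 0, 1) = (2, 0, 2) = 2·(1, 0, 1).

0, 1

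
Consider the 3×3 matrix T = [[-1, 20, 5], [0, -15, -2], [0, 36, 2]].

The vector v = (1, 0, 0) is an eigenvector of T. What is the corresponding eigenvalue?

Compute Tv: T·(1, 0, 0) = (-1, 0, 0).
Since Tv = λv, compare component 1: -1 = λ·1, so λ = -1.

-1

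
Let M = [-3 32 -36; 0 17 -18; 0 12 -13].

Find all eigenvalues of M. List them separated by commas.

-3, -1, 5

Compute the characteristic polynomial p(t) = det(tI - M).
Expanding along the first row, p(t) = t^3 - t^2 - 17t - 15.
Try t = -1: p(-1) = 0, so -1 is a root.
Dividing by (t + 1) leaves t^2 - 2t - 15.
The quadratic factors as (t + 3)·(t - 5).
Eigenvalues: -3, -1, 5.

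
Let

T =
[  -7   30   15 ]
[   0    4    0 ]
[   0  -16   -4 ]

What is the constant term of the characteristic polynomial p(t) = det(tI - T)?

-112

p(0) = det(0·I − T) = det(−T) = (−1)^3·det(T).
det(T) = 112, so p(0) = -112.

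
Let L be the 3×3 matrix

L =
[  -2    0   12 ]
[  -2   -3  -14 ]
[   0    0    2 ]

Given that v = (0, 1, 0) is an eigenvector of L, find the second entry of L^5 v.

First find the eigenvalue: Lv = (0, -3, 0) = -3·(0, 1, 0), so λ = -3.
Then L^5 v = λ^5·v = (-3)^5·(0, 1, 0) = -243·(0, 1, 0) = (0, -243, 0).

-243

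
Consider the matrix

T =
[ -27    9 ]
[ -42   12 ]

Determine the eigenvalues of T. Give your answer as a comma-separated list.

det(T - tI) = (-27 - t)(12 - t) - (9)·(-42) = t^2 + 15t + 54.
This factors as (t + 9)·(t + 6) = 0.
Eigenvalues: -9, -6.

-9, -6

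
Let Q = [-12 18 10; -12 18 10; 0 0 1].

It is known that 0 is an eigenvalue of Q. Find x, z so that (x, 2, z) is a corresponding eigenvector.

3, 0

We need (Q)v = 0.
Q = [[-12, 18, 10], [-12, 18, 10], [0, 0, 1]].
Row 1: (-12)·x + (18)·2 + (10)·z = 0
Row 2: (-12)·x + (18)·2 + (10)·z = 0
Row 3: (0)·x + (0)·2 + (1)·z = 0
Solving gives x = 3, z = 0.
Check: Q·(3, 2, 0) = (0, 0, 0) = 0·(3, 2, 0).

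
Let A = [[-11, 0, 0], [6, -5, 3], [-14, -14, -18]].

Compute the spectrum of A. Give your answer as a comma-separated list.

-12, -11, -11

Compute the characteristic polynomial p(λ) = det(λI - A).
Cofactor expansion gives p(λ) = λ^3 + 34λ^2 + 385λ + 1452.
Rational-root test: λ = -12 gives p(-12) = 0.
Factor out (λ + 12): p(λ) = (λ + 12)·(λ^2 + 22λ + 121).
The quadratic factor is (λ + 11)^2.
Eigenvalues: -12, -11, -11.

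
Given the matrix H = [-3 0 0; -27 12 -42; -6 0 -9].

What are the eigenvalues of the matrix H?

-9, -3, 12

Set up det(lambda·I - H) = 0.
Expanding the 3×3 determinant: p(lambda) = lambda^3 - 117·lambda - 324.
Since p(-3) = 0, lambda = -3 is a root.
Factor out (lambda + 3): p(lambda) = (lambda + 3)·(lambda^2 - 3·lambda - 108).
The quadratic factors as (lambda + 9)·(lambda - 12).
Eigenvalues: -9, -3, 12.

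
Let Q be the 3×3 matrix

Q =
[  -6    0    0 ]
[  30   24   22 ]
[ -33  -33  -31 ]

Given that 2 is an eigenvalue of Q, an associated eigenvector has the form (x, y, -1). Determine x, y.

0, 1

We need (Q - 2I)v = 0.
Q - 2I = [[-8, 0, 0], [30, 22, 22], [-33, -33, -33]].
Row 1: (-8)·x + (0)·y + (0)·-1 = 0
Row 2: (30)·x + (22)·y + (22)·-1 = 0
Row 3: (-33)·x + (-33)·y + (-33)·-1 = 0
Solving gives x = 0, y = 1.
Check: Q·(0, 1, -1) = (0, 2, -2) = 2·(0, 1, -1).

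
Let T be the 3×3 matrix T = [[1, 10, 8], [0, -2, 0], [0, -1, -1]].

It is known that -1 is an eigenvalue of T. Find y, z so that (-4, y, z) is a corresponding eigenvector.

0, 1

We need (T + 1I)v = 0.
T + 1I = [[2, 10, 8], [0, -1, 0], [0, -1, 0]].
Row 1: (2)·-4 + (10)·y + (8)·z = 0
Row 2: (0)·-4 + (-1)·y + (0)·z = 0
Row 3: (0)·-4 + (-1)·y + (0)·z = 0
Solving gives y = 0, z = 1.
Check: T·(-4, 0, 1) = (4, 0, -1) = -1·(-4, 0, 1).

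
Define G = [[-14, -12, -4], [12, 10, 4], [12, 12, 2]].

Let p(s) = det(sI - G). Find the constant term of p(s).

-8

p(s) = s^3 + 2s^2 - 4s - 8.
The constant term is -8.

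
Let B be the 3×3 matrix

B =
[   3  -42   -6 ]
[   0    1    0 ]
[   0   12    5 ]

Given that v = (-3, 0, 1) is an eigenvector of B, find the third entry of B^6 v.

15625

First find the eigenvalue: Bv = (-15, 0, 5) = 5·(-3, 0, 1), so λ = 5.
Then B^6 v = λ^6·v = 5^6·(-3, 0, 1) = 15625·(-3, 0, 1) = (-46875, 0, 15625).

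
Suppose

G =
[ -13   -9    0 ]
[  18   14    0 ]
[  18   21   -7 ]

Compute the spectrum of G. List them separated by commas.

-7, -4, 5

The characteristic polynomial is p(t) = det(tI - G).
Cofactor expansion gives p(t) = t^3 + 6t^2 - 27t - 140.
Try t = -7: p(-7) = 0, so -7 is a root.
Factor out (t + 7): p(t) = (t + 7)·(t^2 - t - 20).
The quadratic factors as (t + 4)·(t - 5).
Eigenvalues: -7, -4, 5.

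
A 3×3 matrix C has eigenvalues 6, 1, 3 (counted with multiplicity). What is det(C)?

18

det(C) is the product of the eigenvalues: (6) · (1) · (3) = 18.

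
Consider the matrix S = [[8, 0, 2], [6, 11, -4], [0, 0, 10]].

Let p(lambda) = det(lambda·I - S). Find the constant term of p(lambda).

p(lambda) = lambda^3 - 29·lambda^2 + 278·lambda - 880.
The constant term is -880.

-880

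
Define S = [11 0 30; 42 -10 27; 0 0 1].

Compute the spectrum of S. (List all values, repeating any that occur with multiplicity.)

-10, 1, 11

Set up det(lambda·I - S) = 0.
Expanding the 3×3 determinant: p(lambda) = lambda^3 - 2·lambda^2 - 109·lambda + 110.
Rational-root test: lambda = 11 gives p(11) = 0.
Dividing by (lambda - 11) leaves lambda^2 + 9·lambda - 10.
The quadratic factors as (lambda + 10)·(lambda - 1).
Eigenvalues: -10, 1, 11.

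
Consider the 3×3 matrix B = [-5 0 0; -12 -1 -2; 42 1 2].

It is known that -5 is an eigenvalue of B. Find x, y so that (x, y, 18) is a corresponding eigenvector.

We need (B + 5I)v = 0.
B + 5I = [[0, 0, 0], [-12, 4, -2], [42, 1, 7]].
Row 1: (0)·x + (0)·y + (0)·18 = 0
Row 2: (-12)·x + (4)·y + (-2)·18 = 0
Row 3: (42)·x + (1)·y + (7)·18 = 0
Solving gives x = -3, y = 0.
Check: B·(-3, 0, 18) = (15, 0, -90) = -5·(-3, 0, 18).

-3, 0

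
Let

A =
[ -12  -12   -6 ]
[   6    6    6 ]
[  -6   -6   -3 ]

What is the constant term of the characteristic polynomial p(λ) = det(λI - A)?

p(0) = det(0·I − A) = det(−A) = (−1)^3·det(A).
det(A) = 0, so p(0) = 0.

0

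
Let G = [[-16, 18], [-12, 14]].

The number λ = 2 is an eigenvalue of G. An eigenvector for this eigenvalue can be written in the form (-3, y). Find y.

We need (G - 2I)v = 0.
G - 2I = [[-18, 18], [-12, 12]].
Row 1: (-18)·-3 + (18)·y = 0
Row 2: (-12)·-3 + (12)·y = 0
Solving gives y = -3.
Check: G·(-3, -3) = (-6, -6) = 2·(-3, -3).

-3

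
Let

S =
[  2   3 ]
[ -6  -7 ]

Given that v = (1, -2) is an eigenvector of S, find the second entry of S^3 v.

128

First find the eigenvalue: Sv = (-4, 8) = -4·(1, -2), so λ = -4.
Then S^3 v = λ^3·v = (-4)^3·(1, -2) = -64·(1, -2) = (-64, 128).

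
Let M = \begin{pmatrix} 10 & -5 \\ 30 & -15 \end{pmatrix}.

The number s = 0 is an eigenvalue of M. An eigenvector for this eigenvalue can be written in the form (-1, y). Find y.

-2

We need (M)v = 0.
M = [[10, -5], [30, -15]].
Row 1: (10)·-1 + (-5)·y = 0
Row 2: (30)·-1 + (-15)·y = 0
Solving gives y = -2.
Check: M·(-1, -2) = (0, 0) = 0·(-1, -2).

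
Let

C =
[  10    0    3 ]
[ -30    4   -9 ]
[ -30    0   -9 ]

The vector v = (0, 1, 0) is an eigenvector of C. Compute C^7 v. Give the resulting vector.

(0, 16384, 0)

First find the eigenvalue: Cv = (0, 4, 0) = 4·(0, 1, 0), so λ = 4.
Then C^7 v = λ^7·v = 4^7·(0, 1, 0) = 16384·(0, 1, 0) = (0, 16384, 0).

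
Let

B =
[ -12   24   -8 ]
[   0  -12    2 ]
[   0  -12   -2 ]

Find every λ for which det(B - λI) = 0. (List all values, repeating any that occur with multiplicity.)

-12, -8, -6

Set up det(μI - B) = 0.
Expanding the 3×3 determinant: p(μ) = μ^3 + 26μ^2 + 216μ + 576.
Rational-root test: μ = -6 gives p(-6) = 0.
Dividing by (μ + 6) leaves μ^2 + 20μ + 96.
The quadratic factors as (μ + 12)·(μ + 8).
Eigenvalues: -12, -8, -6.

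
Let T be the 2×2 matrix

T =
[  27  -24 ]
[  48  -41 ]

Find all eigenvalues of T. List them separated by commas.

det(T - sI) = (27 - s)(-41 - s) - (-24)·(48) = s^2 + 14s + 45.
This factors as (s + 9)·(s + 5) = 0.
Eigenvalues: -9, -5.

-9, -5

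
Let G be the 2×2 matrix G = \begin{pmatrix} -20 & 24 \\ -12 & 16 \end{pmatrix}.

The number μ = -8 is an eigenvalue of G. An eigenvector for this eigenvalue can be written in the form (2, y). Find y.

We need (G + 8I)v = 0.
G + 8I = [[-12, 24], [-12, 24]].
Row 1: (-12)·2 + (24)·y = 0
Row 2: (-12)·2 + (24)·y = 0
Solving gives y = 1.
Check: G·(2, 1) = (-16, -8) = -8·(2, 1).

1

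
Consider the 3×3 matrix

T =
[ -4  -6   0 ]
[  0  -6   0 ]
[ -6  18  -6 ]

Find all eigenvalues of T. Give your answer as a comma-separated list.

-6, -6, -4

The characteristic polynomial is p(lambda) = det(lambda·I - T).
Expanding the 3×3 determinant: p(lambda) = lambda^3 + 16·lambda^2 + 84·lambda + 144.
Since p(-4) = 0, lambda = -4 is a root.
Dividing by (lambda + 4) leaves lambda^2 + 12·lambda + 36.
The quadratic factor is (lambda + 6)^2.
Eigenvalues: -6, -6, -4.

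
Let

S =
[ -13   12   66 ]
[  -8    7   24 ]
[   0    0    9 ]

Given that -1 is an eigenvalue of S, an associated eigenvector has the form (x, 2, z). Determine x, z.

We need (S + 1I)v = 0.
S + 1I = [[-12, 12, 66], [-8, 8, 24], [0, 0, 10]].
Row 1: (-12)·x + (12)·2 + (66)·z = 0
Row 2: (-8)·x + (8)·2 + (24)·z = 0
Row 3: (0)·x + (0)·2 + (10)·z = 0
Solving gives x = 2, z = 0.
Check: S·(2, 2, 0) = (-2, -2, 0) = -1·(2, 2, 0).

2, 0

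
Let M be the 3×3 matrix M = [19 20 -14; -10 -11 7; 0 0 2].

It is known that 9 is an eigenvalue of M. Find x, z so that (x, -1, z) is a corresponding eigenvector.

We need (M - 9I)v = 0.
M - 9I = [[10, 20, -14], [-10, -20, 7], [0, 0, -7]].
Row 1: (10)·x + (20)·-1 + (-14)·z = 0
Row 2: (-10)·x + (-20)·-1 + (7)·z = 0
Row 3: (0)·x + (0)·-1 + (-7)·z = 0
Solving gives x = 2, z = 0.
Check: M·(2, -1, 0) = (18, -9, 0) = 9·(2, -1, 0).

2, 0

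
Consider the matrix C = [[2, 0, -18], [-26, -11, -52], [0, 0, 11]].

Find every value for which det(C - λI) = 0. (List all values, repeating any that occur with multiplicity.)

Compute the characteristic polynomial p(μ) = det(μI - C).
Expanding along the first row, p(μ) = μ^3 - 2μ^2 - 121μ + 242.
Rational-root test: μ = 2 gives p(2) = 0.
Dividing by (μ - 2) leaves μ^2 - 121.
The quadratic factors as (μ + 11)·(μ - 11).
Eigenvalues: -11, 2, 11.

-11, 2, 11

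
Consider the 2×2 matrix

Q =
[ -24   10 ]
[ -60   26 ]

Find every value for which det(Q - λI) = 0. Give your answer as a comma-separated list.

det(Q - λI) = (-24 - λ)(26 - λ) - (10)·(-60) = λ^2 - 2λ - 24.
This factors as (λ + 4)·(λ - 6) = 0.
Eigenvalues: -4, 6.

-4, 6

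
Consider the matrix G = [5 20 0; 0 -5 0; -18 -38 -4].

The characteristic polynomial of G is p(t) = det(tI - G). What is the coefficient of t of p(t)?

-25

p(t) = t^3 + 4t^2 - 25t - 100.
The coefficient of t is -25.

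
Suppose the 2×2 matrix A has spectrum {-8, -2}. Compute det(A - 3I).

If A has eigenvalues -8, -2, then A - 3I has eigenvalues -11, -5.
det(A - 3I) = (-11) · (-5) = 55.

55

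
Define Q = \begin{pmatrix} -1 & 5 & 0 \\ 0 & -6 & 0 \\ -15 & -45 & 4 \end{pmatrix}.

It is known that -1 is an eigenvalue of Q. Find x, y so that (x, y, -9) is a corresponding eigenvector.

-3, 0

We need (Q + 1I)v = 0.
Q + 1I = [[0, 5, 0], [0, -5, 0], [-15, -45, 5]].
Row 1: (0)·x + (5)·y + (0)·-9 = 0
Row 2: (0)·x + (-5)·y + (0)·-9 = 0
Row 3: (-15)·x + (-45)·y + (5)·-9 = 0
Solving gives x = -3, y = 0.
Check: Q·(-3, 0, -9) = (3, 0, 9) = -1·(-3, 0, -9).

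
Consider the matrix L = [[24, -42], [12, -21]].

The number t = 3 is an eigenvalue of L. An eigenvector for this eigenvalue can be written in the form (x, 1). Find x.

We need (L - 3I)v = 0.
L - 3I = [[21, -42], [12, -24]].
Row 1: (21)·x + (-42)·1 = 0
Row 2: (12)·x + (-24)·1 = 0
Solving gives x = 2.
Check: L·(2, 1) = (6, 3) = 3·(2, 1).

2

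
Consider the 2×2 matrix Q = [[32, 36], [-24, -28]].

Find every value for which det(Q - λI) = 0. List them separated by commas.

det(Q - μI) = (32 - μ)(-28 - μ) - (36)·(-24) = μ^2 - 4μ - 32.
This factors as (μ + 4)·(μ - 8) = 0.
Eigenvalues: -4, 8.

-4, 8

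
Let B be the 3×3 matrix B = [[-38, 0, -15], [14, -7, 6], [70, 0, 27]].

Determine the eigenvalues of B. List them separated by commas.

The characteristic polynomial is p(lambda) = det(lambda·I - B).
Expanding the 3×3 determinant: p(lambda) = lambda^3 + 18·lambda^2 + 101·lambda + 168.
Rational-root test: lambda = -7 gives p(-7) = 0.
Dividing by (lambda + 7) leaves lambda^2 + 11·lambda + 24.
The quadratic factors as (lambda + 8)·(lambda + 3).
Eigenvalues: -8, -7, -3.

-8, -7, -3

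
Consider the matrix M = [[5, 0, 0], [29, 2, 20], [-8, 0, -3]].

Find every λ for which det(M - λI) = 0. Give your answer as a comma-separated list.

Set up det(λI - M) = 0.
Expanding along the first row, p(λ) = λ^3 - 4λ^2 - 11λ + 30.
Try λ = 2: p(2) = 0, so 2 is a root.
Factor out (λ - 2): p(λ) = (λ - 2)·(λ^2 - 2λ - 15).
The quadratic factors as (λ + 3)·(λ - 5).
Eigenvalues: -3, 2, 5.

-3, 2, 5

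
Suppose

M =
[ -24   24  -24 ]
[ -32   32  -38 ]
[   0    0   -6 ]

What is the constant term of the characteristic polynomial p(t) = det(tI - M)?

p(0) = det(0·I − M) = det(−M) = (−1)^3·det(M).
det(M) = 0, so p(0) = 0.

0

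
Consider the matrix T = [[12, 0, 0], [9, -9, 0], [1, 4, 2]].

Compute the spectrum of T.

T is lower triangular, so its eigenvalues are the diagonal entries.
Diagonal: 12, -9, 2.

-9, 2, 12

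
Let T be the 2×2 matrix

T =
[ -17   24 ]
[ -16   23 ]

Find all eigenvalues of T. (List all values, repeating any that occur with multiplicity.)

det(T - rI) = (-17 - r)(23 - r) - (24)·(-16) = r^2 - 6r - 7.
This factors as (r + 1)·(r - 7) = 0.
Eigenvalues: -1, 7.

-1, 7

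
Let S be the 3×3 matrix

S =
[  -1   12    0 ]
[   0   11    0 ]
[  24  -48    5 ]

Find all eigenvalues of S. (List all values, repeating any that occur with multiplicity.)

-1, 5, 11

The characteristic polynomial is p(μ) = det(μI - S).
Cofactor expansion gives p(μ) = μ^3 - 15μ^2 + 39μ + 55.
Since p(5) = 0, μ = 5 is a root.
Dividing by (μ - 5) leaves μ^2 - 10μ - 11.
The quadratic factors as (μ + 1)·(μ - 11).
Eigenvalues: -1, 5, 11.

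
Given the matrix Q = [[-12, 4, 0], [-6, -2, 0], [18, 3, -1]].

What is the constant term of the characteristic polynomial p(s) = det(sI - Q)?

48

p(0) = det(0·I − Q) = det(−Q) = (−1)^3·det(Q).
det(Q) = -48, so p(0) = 48.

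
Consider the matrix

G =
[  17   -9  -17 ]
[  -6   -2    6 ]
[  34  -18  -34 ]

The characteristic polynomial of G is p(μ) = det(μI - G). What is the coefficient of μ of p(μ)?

88

p(μ) = μ^3 + 19μ^2 + 88μ.
The coefficient of μ is 88.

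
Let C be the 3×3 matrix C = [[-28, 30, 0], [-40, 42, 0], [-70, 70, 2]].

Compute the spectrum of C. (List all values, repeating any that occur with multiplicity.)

The characteristic polynomial is p(lambda) = det(lambda·I - C).
Cofactor expansion gives p(lambda) = lambda^3 - 16·lambda^2 + 52·lambda - 48.
Since p(2) = 0, lambda = 2 is a root.
Dividing by (lambda - 2) leaves lambda^2 - 14·lambda + 24.
The quadratic factors as (lambda - 2)·(lambda - 12).
Eigenvalues: 2, 2, 12.

2, 2, 12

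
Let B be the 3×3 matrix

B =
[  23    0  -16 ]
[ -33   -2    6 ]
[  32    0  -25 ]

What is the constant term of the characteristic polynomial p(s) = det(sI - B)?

p(0) = det(0·I − B) = det(−B) = (−1)^3·det(B).
det(B) = 126, so p(0) = -126.

-126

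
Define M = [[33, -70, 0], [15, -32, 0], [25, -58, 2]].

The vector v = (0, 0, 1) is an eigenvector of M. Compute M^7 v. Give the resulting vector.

(0, 0, 128)

First find the eigenvalue: Mv = (0, 0, 2) = 2·(0, 0, 1), so λ = 2.
Then M^7 v = λ^7·v = 2^7·(0, 0, 1) = 128·(0, 0, 1) = (0, 0, 128).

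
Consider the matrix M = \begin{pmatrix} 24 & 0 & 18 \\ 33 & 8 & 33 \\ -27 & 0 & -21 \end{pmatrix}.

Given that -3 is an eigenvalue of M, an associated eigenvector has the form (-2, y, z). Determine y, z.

-3, 3

We need (M + 3I)v = 0.
M + 3I = [[27, 0, 18], [33, 11, 33], [-27, 0, -18]].
Row 1: (27)·-2 + (0)·y + (18)·z = 0
Row 2: (33)·-2 + (11)·y + (33)·z = 0
Row 3: (-27)·-2 + (0)·y + (-18)·z = 0
Solving gives y = -3, z = 3.
Check: M·(-2, -3, 3) = (6, 9, -9) = -3·(-2, -3, 3).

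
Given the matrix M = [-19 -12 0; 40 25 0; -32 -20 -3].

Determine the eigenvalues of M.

Compute the characteristic polynomial p(r) = det(rI - M).
Expanding the 3×3 determinant: p(r) = r^3 - 3r^2 - 13r + 15.
Rational-root test: r = -3 gives p(-3) = 0.
Dividing by (r + 3) leaves r^2 - 6r + 5.
The quadratic factors as (r - 1)·(r - 5).
Eigenvalues: -3, 1, 5.

-3, 1, 5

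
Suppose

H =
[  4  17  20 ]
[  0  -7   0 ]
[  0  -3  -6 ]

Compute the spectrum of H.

The characteristic polynomial is p(lambda) = det(lambda·I - H).
Cofactor expansion gives p(lambda) = lambda^3 + 9·lambda^2 - 10·lambda - 168.
Since p(-6) = 0, lambda = -6 is a root.
Dividing by (lambda + 6) leaves lambda^2 + 3·lambda - 28.
The quadratic factors as (lambda + 7)·(lambda - 4).
Eigenvalues: -7, -6, 4.

-7, -6, 4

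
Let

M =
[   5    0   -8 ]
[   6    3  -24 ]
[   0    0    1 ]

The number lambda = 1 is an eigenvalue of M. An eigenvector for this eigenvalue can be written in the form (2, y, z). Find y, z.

6, 1

We need (M - 1I)v = 0.
M - 1I = [[4, 0, -8], [6, 2, -24], [0, 0, 0]].
Row 1: (4)·2 + (0)·y + (-8)·z = 0
Row 2: (6)·2 + (2)·y + (-24)·z = 0
Row 3: (0)·2 + (0)·y + (0)·z = 0
Solving gives y = 6, z = 1.
Check: M·(2, 6, 1) = (2, 6, 1) = 1·(2, 6, 1).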